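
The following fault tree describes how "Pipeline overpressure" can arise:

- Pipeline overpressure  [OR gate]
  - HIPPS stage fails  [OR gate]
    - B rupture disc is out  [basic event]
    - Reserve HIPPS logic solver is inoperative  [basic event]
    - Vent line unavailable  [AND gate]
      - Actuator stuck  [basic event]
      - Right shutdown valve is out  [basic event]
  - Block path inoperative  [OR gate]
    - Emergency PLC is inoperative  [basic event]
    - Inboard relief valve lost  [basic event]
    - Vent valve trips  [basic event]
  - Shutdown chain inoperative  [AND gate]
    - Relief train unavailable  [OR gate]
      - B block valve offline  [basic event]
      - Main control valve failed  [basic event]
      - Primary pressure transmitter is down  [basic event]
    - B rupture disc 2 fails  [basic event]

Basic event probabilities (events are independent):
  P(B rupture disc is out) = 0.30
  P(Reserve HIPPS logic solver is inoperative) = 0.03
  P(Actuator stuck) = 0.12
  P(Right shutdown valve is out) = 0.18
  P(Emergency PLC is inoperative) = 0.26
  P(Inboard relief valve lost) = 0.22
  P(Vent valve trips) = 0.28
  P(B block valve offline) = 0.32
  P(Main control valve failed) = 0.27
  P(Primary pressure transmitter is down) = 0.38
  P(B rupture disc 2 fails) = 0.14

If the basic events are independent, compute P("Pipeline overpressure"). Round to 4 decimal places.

P(Vent line unavailable) [AND] = 0.12 × 0.18 = 0.021600
P(HIPPS stage fails) [OR] = 1 − (1−0.30) × (1−0.03) × (1−0.021600) = 0.335666
P(Block path inoperative) [OR] = 1 − (1−0.26) × (1−0.22) × (1−0.28) = 0.584416
P(Relief train unavailable) [OR] = 1 − (1−0.32) × (1−0.27) × (1−0.38) = 0.692232
P(Shutdown chain inoperative) [AND] = 0.692232 × 0.14 = 0.096912
P(Pipeline overpressure) [OR] = 1 − (1−0.335666) × (1−0.584416) × (1−0.096912) = 0.750670
Rounded to 4 decimal places: P(Pipeline overpressure) ≈ 0.7507.

0.7507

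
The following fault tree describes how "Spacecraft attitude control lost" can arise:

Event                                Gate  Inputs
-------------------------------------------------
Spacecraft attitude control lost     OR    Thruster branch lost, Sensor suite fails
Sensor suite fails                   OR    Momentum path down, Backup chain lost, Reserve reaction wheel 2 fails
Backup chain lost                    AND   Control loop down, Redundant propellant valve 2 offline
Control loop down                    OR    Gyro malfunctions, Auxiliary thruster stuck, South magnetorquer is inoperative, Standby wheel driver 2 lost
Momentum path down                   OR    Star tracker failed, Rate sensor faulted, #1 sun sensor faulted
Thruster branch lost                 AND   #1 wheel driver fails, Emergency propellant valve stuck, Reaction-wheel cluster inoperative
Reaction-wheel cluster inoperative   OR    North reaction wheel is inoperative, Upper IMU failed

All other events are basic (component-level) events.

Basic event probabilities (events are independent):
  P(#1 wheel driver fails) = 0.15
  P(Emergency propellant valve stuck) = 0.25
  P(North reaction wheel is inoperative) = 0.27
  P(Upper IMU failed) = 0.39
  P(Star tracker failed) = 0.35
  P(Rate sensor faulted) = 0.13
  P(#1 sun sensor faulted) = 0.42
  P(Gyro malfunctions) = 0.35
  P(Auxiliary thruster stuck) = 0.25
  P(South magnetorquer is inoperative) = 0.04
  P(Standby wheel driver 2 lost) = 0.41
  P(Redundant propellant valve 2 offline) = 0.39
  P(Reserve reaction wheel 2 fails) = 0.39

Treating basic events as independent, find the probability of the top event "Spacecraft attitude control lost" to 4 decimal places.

0.8594

P(Reaction-wheel cluster inoperative) [OR] = 1 − (1−0.27) × (1−0.39) = 0.554700
P(Thruster branch lost) [AND] = 0.15 × 0.25 × 0.554700 = 0.020801
P(Momentum path down) [OR] = 1 − (1−0.35) × (1−0.13) × (1−0.42) = 0.672010
P(Control loop down) [OR] = 1 − (1−0.35) × (1−0.25) × (1−0.04) × (1−0.41) = 0.723880
P(Backup chain lost) [AND] = 0.723880 × 0.39 = 0.282313
P(Sensor suite fails) [OR] = 1 − (1−0.672010) × (1−0.282313) × (1−0.39) = 0.856410
P(Spacecraft attitude control lost) [OR] = 1 − (1−0.020801) × (1−0.856410) = 0.859397
Rounded to 4 decimal places: P(Spacecraft attitude control lost) ≈ 0.8594.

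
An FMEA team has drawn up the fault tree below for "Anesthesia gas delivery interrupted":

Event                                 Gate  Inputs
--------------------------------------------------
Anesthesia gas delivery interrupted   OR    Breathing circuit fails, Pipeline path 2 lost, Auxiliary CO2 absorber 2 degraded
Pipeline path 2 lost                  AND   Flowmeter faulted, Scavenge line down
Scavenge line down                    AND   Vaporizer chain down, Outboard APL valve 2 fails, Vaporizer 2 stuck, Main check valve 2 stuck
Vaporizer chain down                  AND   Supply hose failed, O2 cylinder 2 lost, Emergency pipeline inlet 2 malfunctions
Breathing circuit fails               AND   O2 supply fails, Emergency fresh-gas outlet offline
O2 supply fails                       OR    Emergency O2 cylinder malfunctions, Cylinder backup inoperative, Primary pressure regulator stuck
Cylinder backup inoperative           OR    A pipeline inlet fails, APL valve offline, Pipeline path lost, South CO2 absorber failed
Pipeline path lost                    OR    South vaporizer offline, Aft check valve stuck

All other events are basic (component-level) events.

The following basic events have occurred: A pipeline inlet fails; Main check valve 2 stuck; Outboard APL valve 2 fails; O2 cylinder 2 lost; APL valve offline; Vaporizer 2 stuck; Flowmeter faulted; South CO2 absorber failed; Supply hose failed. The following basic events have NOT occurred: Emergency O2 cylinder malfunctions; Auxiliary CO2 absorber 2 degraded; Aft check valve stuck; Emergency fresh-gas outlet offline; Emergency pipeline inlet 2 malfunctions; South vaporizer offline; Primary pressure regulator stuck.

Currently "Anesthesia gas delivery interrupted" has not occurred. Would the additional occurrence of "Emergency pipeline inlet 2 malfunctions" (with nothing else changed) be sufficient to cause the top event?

Yes

Counterfactual: set "Emergency pipeline inlet 2 malfunctions" to occurred.
Pipeline path lost [OR]: South vaporizer offline=not, Aft check valve stuck=not → no input occurs → does not occur.
Cylinder backup inoperative [OR]: A pipeline inlet fails=occurs, APL valve offline=occurs, Pipeline path lost=not, South CO2 absorber failed=occurs → at least one input occurs → occurs.
O2 supply fails [OR]: Emergency O2 cylinder malfunctions=not, Cylinder backup inoperative=occurs, Primary pressure regulator stuck=not → at least one input occurs → occurs.
Breathing circuit fails [AND]: O2 supply fails=occurs, Emergency fresh-gas outlet offline=not → not all inputs occur → does not occur.
Vaporizer chain down [AND]: Supply hose failed=occurs, O2 cylinder 2 lost=occurs, Emergency pipeline inlet 2 malfunctions=occurs → all inputs occur → occurs.
Scavenge line down [AND]: Vaporizer chain down=occurs, Outboard APL valve 2 fails=occurs, Vaporizer 2 stuck=occurs, Main check valve 2 stuck=occurs → all inputs occur → occurs.
Pipeline path 2 lost [AND]: Flowmeter faulted=occurs, Scavenge line down=occurs → all inputs occur → occurs.
Anesthesia gas delivery interrupted [OR]: Breathing circuit fails=not, Pipeline path 2 lost=occurs, Auxiliary CO2 absorber 2 degraded=not → at least one input occurs → occurs.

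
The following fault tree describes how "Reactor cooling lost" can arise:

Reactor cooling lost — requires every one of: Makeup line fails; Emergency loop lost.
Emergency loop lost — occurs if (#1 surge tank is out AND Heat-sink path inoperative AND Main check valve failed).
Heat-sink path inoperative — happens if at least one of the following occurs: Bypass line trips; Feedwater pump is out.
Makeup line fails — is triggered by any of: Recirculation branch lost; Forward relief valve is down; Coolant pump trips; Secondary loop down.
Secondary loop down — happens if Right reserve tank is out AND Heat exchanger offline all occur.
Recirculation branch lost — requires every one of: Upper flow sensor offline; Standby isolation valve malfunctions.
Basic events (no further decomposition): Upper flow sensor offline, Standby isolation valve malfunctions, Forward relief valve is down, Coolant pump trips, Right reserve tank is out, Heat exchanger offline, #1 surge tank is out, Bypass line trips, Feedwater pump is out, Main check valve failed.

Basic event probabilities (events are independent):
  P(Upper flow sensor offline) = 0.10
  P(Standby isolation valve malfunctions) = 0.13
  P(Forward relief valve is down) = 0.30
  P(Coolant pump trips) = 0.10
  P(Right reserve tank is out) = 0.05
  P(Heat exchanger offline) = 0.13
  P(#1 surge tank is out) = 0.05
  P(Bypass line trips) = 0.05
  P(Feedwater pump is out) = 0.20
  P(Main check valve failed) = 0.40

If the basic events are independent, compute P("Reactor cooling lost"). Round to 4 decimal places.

0.0018

P(Recirculation branch lost) [AND] = 0.10 × 0.13 = 0.013000
P(Secondary loop down) [AND] = 0.05 × 0.13 = 0.006500
P(Makeup line fails) [OR] = 1 − (1−0.013000) × (1−0.30) × (1−0.10) × (1−0.006500) = 0.382232
P(Heat-sink path inoperative) [OR] = 1 − (1−0.05) × (1−0.20) = 0.240000
P(Emergency loop lost) [AND] = 0.05 × 0.240000 × 0.40 = 0.004800
P(Reactor cooling lost) [AND] = 0.382232 × 0.004800 = 0.001835
Rounded to 4 decimal places: P(Reactor cooling lost) ≈ 0.0018.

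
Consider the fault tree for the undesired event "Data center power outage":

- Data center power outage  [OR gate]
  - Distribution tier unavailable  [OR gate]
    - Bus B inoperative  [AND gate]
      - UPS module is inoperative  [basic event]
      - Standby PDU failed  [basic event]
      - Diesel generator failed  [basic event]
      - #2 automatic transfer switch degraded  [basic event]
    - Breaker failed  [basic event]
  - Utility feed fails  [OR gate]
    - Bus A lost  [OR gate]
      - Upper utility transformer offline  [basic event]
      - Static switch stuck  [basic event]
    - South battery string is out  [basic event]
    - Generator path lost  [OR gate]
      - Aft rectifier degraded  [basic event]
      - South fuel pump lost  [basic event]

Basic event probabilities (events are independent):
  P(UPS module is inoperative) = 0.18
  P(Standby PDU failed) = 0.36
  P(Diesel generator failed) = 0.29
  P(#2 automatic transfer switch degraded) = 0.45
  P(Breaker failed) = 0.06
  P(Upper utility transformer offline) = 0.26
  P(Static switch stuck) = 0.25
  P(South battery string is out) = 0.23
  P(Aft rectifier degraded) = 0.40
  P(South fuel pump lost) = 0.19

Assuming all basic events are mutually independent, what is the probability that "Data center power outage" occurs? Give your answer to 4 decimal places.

P(Bus B inoperative) [AND] = 0.18 × 0.36 × 0.29 × 0.45 = 0.008456
P(Distribution tier unavailable) [OR] = 1 − (1−0.008456) × (1−0.06) = 0.067949
P(Bus A lost) [OR] = 1 − (1−0.26) × (1−0.25) = 0.445000
P(Generator path lost) [OR] = 1 − (1−0.40) × (1−0.19) = 0.514000
P(Utility feed fails) [OR] = 1 − (1−0.445000) × (1−0.23) × (1−0.514000) = 0.792308
P(Data center power outage) [OR] = 1 − (1−0.067949) × (1−0.792308) = 0.806420
Rounded to 4 decimal places: P(Data center power outage) ≈ 0.8064.

0.8064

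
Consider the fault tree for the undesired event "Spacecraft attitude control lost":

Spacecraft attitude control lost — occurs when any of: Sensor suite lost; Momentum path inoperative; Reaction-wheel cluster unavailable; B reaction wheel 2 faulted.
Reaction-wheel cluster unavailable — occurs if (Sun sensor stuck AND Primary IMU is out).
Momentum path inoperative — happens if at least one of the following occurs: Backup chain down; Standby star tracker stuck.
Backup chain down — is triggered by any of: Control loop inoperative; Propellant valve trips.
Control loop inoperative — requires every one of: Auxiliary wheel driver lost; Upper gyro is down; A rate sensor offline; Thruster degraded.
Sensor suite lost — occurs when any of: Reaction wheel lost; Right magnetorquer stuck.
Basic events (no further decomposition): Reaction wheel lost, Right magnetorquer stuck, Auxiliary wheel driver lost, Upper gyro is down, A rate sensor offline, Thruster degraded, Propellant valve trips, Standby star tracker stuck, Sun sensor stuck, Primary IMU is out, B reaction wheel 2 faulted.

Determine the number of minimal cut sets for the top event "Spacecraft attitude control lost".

Sensor suite lost [OR]: union of children's cut sets → 2 cut set(s).
Control loop inoperative [AND]: one cut set from each child combined → 1 × 1 × 1 × 1 = 1 cut set(s).
Backup chain down [OR]: union of children's cut sets → 2 cut set(s).
Momentum path inoperative [OR]: union of children's cut sets → 3 cut set(s).
Reaction-wheel cluster unavailable [AND]: one cut set from each child combined → 1 × 1 = 1 cut set(s).
Spacecraft attitude control lost [OR]: union of children's cut sets → 7 cut set(s).
Minimal cut sets: {Reaction wheel lost}; {Right magnetorquer stuck}; {A rate sensor offline, Auxiliary wheel driver lost, Thruster degraded, Upper gyro is down}; {Propellant valve trips}; {Standby star tracker stuck}; {Primary IMU is out, Sun sensor stuck}; {B reaction wheel 2 faulted}.

7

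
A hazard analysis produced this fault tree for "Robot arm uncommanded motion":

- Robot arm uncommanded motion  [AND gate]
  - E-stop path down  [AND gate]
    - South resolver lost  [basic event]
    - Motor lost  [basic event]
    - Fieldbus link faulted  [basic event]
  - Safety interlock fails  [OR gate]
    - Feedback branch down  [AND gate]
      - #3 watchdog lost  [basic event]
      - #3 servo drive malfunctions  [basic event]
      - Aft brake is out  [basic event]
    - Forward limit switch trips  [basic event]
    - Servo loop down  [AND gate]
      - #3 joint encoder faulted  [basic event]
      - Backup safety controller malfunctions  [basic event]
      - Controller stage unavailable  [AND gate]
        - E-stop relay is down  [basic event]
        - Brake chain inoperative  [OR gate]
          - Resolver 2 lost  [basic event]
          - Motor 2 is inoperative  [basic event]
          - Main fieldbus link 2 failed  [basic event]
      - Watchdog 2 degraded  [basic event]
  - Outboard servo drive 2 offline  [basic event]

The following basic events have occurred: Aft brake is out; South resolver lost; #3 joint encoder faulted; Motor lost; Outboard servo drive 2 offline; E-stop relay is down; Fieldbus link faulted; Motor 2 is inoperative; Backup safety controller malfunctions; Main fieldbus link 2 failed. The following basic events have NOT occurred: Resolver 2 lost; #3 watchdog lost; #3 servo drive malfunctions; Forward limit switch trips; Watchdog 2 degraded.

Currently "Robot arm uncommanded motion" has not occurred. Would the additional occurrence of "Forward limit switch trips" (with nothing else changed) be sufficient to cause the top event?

Yes

Counterfactual: set "Forward limit switch trips" to occurred.
E-stop path down [AND]: South resolver lost=occurs, Motor lost=occurs, Fieldbus link faulted=occurs → all inputs occur → occurs.
Feedback branch down [AND]: #3 watchdog lost=not, #3 servo drive malfunctions=not, Aft brake is out=occurs → not all inputs occur → does not occur.
Brake chain inoperative [OR]: Resolver 2 lost=not, Motor 2 is inoperative=occurs, Main fieldbus link 2 failed=occurs → at least one input occurs → occurs.
Controller stage unavailable [AND]: E-stop relay is down=occurs, Brake chain inoperative=occurs → all inputs occur → occurs.
Servo loop down [AND]: #3 joint encoder faulted=occurs, Backup safety controller malfunctions=occurs, Controller stage unavailable=occurs, Watchdog 2 degraded=not → not all inputs occur → does not occur.
Safety interlock fails [OR]: Feedback branch down=not, Forward limit switch trips=occurs, Servo loop down=not → at least one input occurs → occurs.
Robot arm uncommanded motion [AND]: E-stop path down=occurs, Safety interlock fails=occurs, Outboard servo drive 2 offline=occurs → all inputs occur → occurs.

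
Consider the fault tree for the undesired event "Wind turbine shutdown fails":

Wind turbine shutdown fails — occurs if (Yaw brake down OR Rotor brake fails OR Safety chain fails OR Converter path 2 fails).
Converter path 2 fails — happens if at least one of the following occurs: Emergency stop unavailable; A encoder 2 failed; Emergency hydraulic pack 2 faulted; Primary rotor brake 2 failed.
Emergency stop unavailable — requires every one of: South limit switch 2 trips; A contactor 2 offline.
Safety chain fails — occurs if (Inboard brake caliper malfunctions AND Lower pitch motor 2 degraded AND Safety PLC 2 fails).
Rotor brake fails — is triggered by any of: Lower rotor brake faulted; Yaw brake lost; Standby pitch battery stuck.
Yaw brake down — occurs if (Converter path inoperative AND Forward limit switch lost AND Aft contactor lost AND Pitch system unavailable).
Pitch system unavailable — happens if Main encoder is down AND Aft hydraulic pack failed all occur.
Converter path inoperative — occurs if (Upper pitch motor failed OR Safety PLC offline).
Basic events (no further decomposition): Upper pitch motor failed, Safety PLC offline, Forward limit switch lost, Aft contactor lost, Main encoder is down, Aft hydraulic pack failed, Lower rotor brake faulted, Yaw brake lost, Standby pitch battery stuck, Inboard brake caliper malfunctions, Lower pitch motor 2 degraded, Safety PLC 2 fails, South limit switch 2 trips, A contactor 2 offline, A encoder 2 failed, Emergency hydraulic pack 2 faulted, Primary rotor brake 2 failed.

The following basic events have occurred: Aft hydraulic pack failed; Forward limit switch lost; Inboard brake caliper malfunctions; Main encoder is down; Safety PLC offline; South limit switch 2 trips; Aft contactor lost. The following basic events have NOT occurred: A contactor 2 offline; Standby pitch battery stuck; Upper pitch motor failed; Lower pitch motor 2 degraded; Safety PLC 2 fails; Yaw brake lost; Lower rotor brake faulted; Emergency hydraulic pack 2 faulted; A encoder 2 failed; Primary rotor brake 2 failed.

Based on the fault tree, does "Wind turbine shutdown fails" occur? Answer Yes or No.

Converter path inoperative [OR]: Upper pitch motor failed=not, Safety PLC offline=occurs → at least one input occurs → occurs.
Pitch system unavailable [AND]: Main encoder is down=occurs, Aft hydraulic pack failed=occurs → all inputs occur → occurs.
Yaw brake down [AND]: Converter path inoperative=occurs, Forward limit switch lost=occurs, Aft contactor lost=occurs, Pitch system unavailable=occurs → all inputs occur → occurs.
Rotor brake fails [OR]: Lower rotor brake faulted=not, Yaw brake lost=not, Standby pitch battery stuck=not → no input occurs → does not occur.
Safety chain fails [AND]: Inboard brake caliper malfunctions=occurs, Lower pitch motor 2 degraded=not, Safety PLC 2 fails=not → not all inputs occur → does not occur.
Emergency stop unavailable [AND]: South limit switch 2 trips=occurs, A contactor 2 offline=not → not all inputs occur → does not occur.
Converter path 2 fails [OR]: Emergency stop unavailable=not, A encoder 2 failed=not, Emergency hydraulic pack 2 faulted=not, Primary rotor brake 2 failed=not → no input occurs → does not occur.
Wind turbine shutdown fails [OR]: Yaw brake down=occurs, Rotor brake fails=not, Safety chain fails=not, Converter path 2 fails=not → at least one input occurs → occurs.

Yes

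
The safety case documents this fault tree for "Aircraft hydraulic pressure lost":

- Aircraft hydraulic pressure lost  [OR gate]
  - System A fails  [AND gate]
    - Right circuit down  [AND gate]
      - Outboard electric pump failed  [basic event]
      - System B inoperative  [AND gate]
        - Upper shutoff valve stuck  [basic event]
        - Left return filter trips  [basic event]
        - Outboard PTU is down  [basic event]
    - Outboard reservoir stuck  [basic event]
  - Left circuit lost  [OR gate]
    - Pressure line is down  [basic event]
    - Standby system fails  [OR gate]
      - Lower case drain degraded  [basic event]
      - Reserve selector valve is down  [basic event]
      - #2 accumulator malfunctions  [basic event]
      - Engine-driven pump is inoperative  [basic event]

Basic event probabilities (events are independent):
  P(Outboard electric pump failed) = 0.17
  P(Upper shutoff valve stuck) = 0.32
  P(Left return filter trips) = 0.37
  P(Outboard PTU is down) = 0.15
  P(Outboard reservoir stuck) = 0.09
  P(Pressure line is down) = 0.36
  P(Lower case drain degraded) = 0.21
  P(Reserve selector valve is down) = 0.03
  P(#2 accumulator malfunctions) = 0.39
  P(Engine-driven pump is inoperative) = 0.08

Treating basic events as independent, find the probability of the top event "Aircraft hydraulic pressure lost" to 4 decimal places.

0.7248

P(System B inoperative) [AND] = 0.32 × 0.37 × 0.15 = 0.017760
P(Right circuit down) [AND] = 0.17 × 0.017760 = 0.003019
P(System A fails) [AND] = 0.003019 × 0.09 = 0.000272
P(Standby system fails) [OR] = 1 − (1−0.21) × (1−0.03) × (1−0.39) × (1−0.08) = 0.569952
P(Left circuit lost) [OR] = 1 − (1−0.36) × (1−0.569952) = 0.724769
P(Aircraft hydraulic pressure lost) [OR] = 1 − (1−0.000272) × (1−0.724769) = 0.724844
Rounded to 4 decimal places: P(Aircraft hydraulic pressure lost) ≈ 0.7248.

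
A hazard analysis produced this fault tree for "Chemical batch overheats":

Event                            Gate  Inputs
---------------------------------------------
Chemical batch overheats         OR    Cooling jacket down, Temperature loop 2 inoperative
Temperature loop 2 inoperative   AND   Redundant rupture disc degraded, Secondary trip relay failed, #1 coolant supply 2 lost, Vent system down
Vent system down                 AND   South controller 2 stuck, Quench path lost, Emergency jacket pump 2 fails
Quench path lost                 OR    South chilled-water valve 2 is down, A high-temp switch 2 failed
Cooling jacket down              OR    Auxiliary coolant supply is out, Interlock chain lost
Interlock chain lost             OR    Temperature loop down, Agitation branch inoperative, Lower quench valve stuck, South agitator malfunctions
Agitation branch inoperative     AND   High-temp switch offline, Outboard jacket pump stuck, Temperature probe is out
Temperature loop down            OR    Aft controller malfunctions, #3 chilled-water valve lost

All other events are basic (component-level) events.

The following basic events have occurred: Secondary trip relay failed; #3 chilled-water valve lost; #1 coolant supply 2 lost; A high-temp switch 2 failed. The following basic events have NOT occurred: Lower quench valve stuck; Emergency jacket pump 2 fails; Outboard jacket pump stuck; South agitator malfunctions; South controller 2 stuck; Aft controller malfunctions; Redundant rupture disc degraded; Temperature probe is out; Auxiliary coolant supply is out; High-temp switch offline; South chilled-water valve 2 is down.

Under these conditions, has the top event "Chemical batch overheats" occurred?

Temperature loop down [OR]: Aft controller malfunctions=not, #3 chilled-water valve lost=occurs → at least one input occurs → occurs.
Agitation branch inoperative [AND]: High-temp switch offline=not, Outboard jacket pump stuck=not, Temperature probe is out=not → not all inputs occur → does not occur.
Interlock chain lost [OR]: Temperature loop down=occurs, Agitation branch inoperative=not, Lower quench valve stuck=not, South agitator malfunctions=not → at least one input occurs → occurs.
Cooling jacket down [OR]: Auxiliary coolant supply is out=not, Interlock chain lost=occurs → at least one input occurs → occurs.
Quench path lost [OR]: South chilled-water valve 2 is down=not, A high-temp switch 2 failed=occurs → at least one input occurs → occurs.
Vent system down [AND]: South controller 2 stuck=not, Quench path lost=occurs, Emergency jacket pump 2 fails=not → not all inputs occur → does not occur.
Temperature loop 2 inoperative [AND]: Redundant rupture disc degraded=not, Secondary trip relay failed=occurs, #1 coolant supply 2 lost=occurs, Vent system down=not → not all inputs occur → does not occur.
Chemical batch overheats [OR]: Cooling jacket down=occurs, Temperature loop 2 inoperative=not → at least one input occurs → occurs.

Yes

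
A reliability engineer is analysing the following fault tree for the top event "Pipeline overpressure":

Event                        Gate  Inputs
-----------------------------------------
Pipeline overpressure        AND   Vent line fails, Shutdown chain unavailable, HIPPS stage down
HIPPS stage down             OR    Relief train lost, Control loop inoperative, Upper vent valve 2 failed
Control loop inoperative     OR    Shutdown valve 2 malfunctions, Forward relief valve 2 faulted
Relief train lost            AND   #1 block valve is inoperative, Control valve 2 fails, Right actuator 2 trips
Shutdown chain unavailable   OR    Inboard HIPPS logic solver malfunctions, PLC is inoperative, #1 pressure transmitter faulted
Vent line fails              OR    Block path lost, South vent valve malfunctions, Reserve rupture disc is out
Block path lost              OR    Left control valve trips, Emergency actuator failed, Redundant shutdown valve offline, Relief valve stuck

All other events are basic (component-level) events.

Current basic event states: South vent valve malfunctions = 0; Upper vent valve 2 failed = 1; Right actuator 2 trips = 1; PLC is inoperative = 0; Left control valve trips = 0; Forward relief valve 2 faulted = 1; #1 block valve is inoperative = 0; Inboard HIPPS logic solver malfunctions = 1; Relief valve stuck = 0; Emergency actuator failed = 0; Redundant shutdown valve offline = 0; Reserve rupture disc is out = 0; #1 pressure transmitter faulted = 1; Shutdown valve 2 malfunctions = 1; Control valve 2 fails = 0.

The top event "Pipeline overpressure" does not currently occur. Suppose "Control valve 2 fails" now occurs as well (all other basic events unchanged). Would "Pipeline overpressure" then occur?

Counterfactual: set "Control valve 2 fails" to occurred.
Block path lost [OR]: Left control valve trips=not, Emergency actuator failed=not, Redundant shutdown valve offline=not, Relief valve stuck=not → no input occurs → does not occur.
Vent line fails [OR]: Block path lost=not, South vent valve malfunctions=not, Reserve rupture disc is out=not → no input occurs → does not occur.
Shutdown chain unavailable [OR]: Inboard HIPPS logic solver malfunctions=occurs, PLC is inoperative=not, #1 pressure transmitter faulted=occurs → at least one input occurs → occurs.
Relief train lost [AND]: #1 block valve is inoperative=not, Control valve 2 fails=occurs, Right actuator 2 trips=occurs → not all inputs occur → does not occur.
Control loop inoperative [OR]: Shutdown valve 2 malfunctions=occurs, Forward relief valve 2 faulted=occurs → at least one input occurs → occurs.
HIPPS stage down [OR]: Relief train lost=not, Control loop inoperative=occurs, Upper vent valve 2 failed=occurs → at least one input occurs → occurs.
Pipeline overpressure [AND]: Vent line fails=not, Shutdown chain unavailable=occurs, HIPPS stage down=occurs → not all inputs occur → does not occur.

No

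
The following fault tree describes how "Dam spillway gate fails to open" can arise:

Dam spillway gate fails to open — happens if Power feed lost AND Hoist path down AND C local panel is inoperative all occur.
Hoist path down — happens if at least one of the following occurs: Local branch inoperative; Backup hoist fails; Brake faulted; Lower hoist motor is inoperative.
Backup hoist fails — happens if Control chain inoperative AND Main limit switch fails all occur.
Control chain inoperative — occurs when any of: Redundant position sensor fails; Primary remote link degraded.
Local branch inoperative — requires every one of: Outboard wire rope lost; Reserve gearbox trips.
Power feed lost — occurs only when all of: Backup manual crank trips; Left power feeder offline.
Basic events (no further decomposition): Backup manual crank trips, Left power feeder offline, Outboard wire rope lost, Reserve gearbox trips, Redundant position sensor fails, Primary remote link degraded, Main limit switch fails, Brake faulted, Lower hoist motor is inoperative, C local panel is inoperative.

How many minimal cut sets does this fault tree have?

Power feed lost [AND]: one cut set from each child combined → 1 × 1 = 1 cut set(s).
Local branch inoperative [AND]: one cut set from each child combined → 1 × 1 = 1 cut set(s).
Control chain inoperative [OR]: union of children's cut sets → 2 cut set(s).
Backup hoist fails [AND]: one cut set from each child combined → 2 × 1 = 2 cut set(s).
Hoist path down [OR]: union of children's cut sets → 5 cut set(s).
Dam spillway gate fails to open [AND]: one cut set from each child combined → 1 × 5 × 1 = 5 cut set(s).
Minimal cut sets: {Backup manual crank trips, C local panel is inoperative, Left power feeder offline, Outboard wire rope lost, Reserve gearbox trips}; {Backup manual crank trips, C local panel is inoperative, Left power feeder offline, Main limit switch fails, Redundant position sensor fails}; {Backup manual crank trips, C local panel is inoperative, Left power feeder offline, Main limit switch fails, Primary remote link degraded}; {Backup manual crank trips, Brake faulted, C local panel is inoperative, Left power feeder offline}; {Backup manual crank trips, C local panel is inoperative, Left power feeder offline, Lower hoist motor is inoperative}.

5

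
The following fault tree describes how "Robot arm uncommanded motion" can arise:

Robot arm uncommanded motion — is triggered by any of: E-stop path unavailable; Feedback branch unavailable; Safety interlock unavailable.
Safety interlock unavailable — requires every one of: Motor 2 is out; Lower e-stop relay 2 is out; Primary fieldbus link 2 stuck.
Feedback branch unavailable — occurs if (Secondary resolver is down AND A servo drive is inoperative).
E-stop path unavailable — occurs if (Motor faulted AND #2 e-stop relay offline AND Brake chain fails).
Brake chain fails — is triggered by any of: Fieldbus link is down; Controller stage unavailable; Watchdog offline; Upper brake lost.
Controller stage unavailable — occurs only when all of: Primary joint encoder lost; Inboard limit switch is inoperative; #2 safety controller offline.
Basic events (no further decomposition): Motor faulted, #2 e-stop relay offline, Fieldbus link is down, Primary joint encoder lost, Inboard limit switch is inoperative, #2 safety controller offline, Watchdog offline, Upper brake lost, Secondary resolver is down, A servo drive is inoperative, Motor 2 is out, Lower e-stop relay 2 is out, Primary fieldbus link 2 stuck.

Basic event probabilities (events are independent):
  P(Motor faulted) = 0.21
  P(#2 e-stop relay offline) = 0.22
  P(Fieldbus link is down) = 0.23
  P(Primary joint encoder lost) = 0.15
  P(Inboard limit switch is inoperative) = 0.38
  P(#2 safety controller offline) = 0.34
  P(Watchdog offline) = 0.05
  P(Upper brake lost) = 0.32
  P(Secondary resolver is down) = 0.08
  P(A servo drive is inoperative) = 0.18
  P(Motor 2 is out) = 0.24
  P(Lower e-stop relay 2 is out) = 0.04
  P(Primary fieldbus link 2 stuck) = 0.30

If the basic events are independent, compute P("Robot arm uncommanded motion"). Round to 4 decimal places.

0.0405

P(Controller stage unavailable) [AND] = 0.15 × 0.38 × 0.34 = 0.019380
P(Brake chain fails) [OR] = 1 − (1−0.23) × (1−0.019380) × (1−0.05) × (1−0.32) = 0.512220
P(E-stop path unavailable) [AND] = 0.21 × 0.22 × 0.512220 = 0.023665
P(Feedback branch unavailable) [AND] = 0.08 × 0.18 = 0.014400
P(Safety interlock unavailable) [AND] = 0.24 × 0.04 × 0.30 = 0.002880
P(Robot arm uncommanded motion) [OR] = 1 − (1−0.023665) × (1−0.014400) × (1−0.002880) = 0.040496
Rounded to 4 decimal places: P(Robot arm uncommanded motion) ≈ 0.0405.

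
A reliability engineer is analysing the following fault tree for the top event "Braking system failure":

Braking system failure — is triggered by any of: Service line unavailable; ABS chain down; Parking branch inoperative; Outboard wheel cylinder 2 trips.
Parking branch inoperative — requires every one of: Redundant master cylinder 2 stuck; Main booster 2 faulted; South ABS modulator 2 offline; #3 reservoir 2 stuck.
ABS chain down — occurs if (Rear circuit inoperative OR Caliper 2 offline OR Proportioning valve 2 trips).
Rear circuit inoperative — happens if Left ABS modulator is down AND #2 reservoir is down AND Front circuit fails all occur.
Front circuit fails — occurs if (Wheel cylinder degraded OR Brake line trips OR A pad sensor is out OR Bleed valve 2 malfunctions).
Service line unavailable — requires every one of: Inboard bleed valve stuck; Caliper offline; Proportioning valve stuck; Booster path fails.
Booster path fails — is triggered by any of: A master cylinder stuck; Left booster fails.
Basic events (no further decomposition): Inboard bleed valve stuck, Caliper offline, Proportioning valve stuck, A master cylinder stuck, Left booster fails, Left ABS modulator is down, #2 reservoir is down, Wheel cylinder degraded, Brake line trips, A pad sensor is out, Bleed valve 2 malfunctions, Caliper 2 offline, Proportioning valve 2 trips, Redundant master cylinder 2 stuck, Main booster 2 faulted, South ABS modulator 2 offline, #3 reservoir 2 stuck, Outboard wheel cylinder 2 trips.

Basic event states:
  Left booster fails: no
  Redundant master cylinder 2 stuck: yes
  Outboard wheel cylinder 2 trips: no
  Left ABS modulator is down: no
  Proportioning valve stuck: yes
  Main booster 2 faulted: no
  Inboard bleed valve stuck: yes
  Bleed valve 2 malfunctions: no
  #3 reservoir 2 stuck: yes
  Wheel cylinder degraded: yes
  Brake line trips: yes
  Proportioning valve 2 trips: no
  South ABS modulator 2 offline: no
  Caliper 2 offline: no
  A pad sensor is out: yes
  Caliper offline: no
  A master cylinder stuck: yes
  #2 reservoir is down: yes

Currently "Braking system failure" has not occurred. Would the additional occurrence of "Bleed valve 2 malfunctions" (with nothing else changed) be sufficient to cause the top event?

Counterfactual: set "Bleed valve 2 malfunctions" to occurred.
Booster path fails [OR]: A master cylinder stuck=occurs, Left booster fails=not → at least one input occurs → occurs.
Service line unavailable [AND]: Inboard bleed valve stuck=occurs, Caliper offline=not, Proportioning valve stuck=occurs, Booster path fails=occurs → not all inputs occur → does not occur.
Front circuit fails [OR]: Wheel cylinder degraded=occurs, Brake line trips=occurs, A pad sensor is out=occurs, Bleed valve 2 malfunctions=occurs → at least one input occurs → occurs.
Rear circuit inoperative [AND]: Left ABS modulator is down=not, #2 reservoir is down=occurs, Front circuit fails=occurs → not all inputs occur → does not occur.
ABS chain down [OR]: Rear circuit inoperative=not, Caliper 2 offline=not, Proportioning valve 2 trips=not → no input occurs → does not occur.
Parking branch inoperative [AND]: Redundant master cylinder 2 stuck=occurs, Main booster 2 faulted=not, South ABS modulator 2 offline=not, #3 reservoir 2 stuck=occurs → not all inputs occur → does not occur.
Braking system failure [OR]: Service line unavailable=not, ABS chain down=not, Parking branch inoperative=not, Outboard wheel cylinder 2 trips=not → no input occurs → does not occur.

No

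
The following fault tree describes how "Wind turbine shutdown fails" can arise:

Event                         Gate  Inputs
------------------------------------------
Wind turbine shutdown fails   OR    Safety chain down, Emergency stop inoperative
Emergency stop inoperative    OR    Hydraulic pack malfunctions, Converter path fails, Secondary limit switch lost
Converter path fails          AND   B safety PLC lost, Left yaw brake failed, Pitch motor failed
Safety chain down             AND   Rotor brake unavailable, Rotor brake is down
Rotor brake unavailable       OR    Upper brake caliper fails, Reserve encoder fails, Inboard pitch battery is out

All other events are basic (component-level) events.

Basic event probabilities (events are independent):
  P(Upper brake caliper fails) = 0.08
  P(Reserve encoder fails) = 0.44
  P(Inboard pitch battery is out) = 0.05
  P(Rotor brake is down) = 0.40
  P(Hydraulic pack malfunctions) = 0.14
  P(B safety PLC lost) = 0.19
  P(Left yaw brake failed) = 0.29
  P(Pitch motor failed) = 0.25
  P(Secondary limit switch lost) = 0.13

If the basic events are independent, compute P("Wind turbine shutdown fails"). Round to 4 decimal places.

0.4128

P(Rotor brake unavailable) [OR] = 1 − (1−0.08) × (1−0.44) × (1−0.05) = 0.510560
P(Safety chain down) [AND] = 0.510560 × 0.40 = 0.204224
P(Converter path fails) [AND] = 0.19 × 0.29 × 0.25 = 0.013775
P(Emergency stop inoperative) [OR] = 1 − (1−0.14) × (1−0.013775) × (1−0.13) = 0.262106
P(Wind turbine shutdown fails) [OR] = 1 − (1−0.204224) × (1−0.262106) = 0.412802
Rounded to 4 decimal places: P(Wind turbine shutdown fails) ≈ 0.4128.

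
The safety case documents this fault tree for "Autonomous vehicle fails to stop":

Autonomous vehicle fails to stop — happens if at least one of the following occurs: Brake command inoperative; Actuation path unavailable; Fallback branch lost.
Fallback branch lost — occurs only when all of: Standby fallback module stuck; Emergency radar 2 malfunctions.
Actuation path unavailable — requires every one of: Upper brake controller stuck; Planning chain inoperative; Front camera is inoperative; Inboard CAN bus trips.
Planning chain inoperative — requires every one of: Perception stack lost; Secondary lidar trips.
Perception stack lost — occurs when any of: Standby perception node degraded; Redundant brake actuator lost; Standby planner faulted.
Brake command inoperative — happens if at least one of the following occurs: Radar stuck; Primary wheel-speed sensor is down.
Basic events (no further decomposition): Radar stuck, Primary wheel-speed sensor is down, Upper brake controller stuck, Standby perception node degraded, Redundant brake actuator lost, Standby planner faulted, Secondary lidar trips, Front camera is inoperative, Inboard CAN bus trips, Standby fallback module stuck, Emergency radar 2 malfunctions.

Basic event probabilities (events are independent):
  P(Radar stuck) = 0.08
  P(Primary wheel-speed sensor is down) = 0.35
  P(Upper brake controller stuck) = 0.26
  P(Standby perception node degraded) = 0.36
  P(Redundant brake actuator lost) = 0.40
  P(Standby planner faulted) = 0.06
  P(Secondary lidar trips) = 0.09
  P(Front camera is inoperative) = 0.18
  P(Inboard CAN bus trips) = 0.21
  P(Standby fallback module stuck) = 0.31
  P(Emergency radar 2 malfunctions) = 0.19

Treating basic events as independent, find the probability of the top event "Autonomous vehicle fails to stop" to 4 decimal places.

P(Brake command inoperative) [OR] = 1 − (1−0.08) × (1−0.35) = 0.402000
P(Perception stack lost) [OR] = 1 − (1−0.36) × (1−0.40) × (1−0.06) = 0.639040
P(Planning chain inoperative) [AND] = 0.639040 × 0.09 = 0.057514
P(Actuation path unavailable) [AND] = 0.26 × 0.057514 × 0.18 × 0.21 = 0.000565
P(Fallback branch lost) [AND] = 0.31 × 0.19 = 0.058900
P(Autonomous vehicle fails to stop) [OR] = 1 − (1−0.402000) × (1−0.000565) × (1−0.058900) = 0.437540
Rounded to 4 decimal places: P(Autonomous vehicle fails to stop) ≈ 0.4375.

0.4375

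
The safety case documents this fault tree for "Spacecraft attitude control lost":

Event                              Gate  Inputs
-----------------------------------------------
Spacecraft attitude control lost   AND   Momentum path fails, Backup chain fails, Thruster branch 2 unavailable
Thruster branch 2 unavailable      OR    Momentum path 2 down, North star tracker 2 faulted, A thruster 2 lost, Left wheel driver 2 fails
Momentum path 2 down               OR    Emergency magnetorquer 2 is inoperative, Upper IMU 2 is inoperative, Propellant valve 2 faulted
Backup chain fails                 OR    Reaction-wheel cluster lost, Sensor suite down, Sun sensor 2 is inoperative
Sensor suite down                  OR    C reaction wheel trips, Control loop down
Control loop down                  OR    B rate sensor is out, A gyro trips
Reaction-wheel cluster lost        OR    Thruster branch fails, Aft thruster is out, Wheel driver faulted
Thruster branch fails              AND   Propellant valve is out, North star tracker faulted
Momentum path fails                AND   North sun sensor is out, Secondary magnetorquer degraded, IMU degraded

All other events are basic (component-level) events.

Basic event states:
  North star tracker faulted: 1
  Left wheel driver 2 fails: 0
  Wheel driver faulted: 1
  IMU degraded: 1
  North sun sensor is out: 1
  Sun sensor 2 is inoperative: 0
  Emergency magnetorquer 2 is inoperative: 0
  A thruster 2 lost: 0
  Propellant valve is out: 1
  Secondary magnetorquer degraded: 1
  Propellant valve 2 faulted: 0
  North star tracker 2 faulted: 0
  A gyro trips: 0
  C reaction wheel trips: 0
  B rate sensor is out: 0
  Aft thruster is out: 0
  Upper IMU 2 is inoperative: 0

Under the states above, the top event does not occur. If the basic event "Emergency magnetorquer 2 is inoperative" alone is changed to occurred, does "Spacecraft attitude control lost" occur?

Counterfactual: set "Emergency magnetorquer 2 is inoperative" to occurred.
Momentum path fails [AND]: North sun sensor is out=occurs, Secondary magnetorquer degraded=occurs, IMU degraded=occurs → all inputs occur → occurs.
Thruster branch fails [AND]: Propellant valve is out=occurs, North star tracker faulted=occurs → all inputs occur → occurs.
Reaction-wheel cluster lost [OR]: Thruster branch fails=occurs, Aft thruster is out=not, Wheel driver faulted=occurs → at least one input occurs → occurs.
Control loop down [OR]: B rate sensor is out=not, A gyro trips=not → no input occurs → does not occur.
Sensor suite down [OR]: C reaction wheel trips=not, Control loop down=not → no input occurs → does not occur.
Backup chain fails [OR]: Reaction-wheel cluster lost=occurs, Sensor suite down=not, Sun sensor 2 is inoperative=not → at least one input occurs → occurs.
Momentum path 2 down [OR]: Emergency magnetorquer 2 is inoperative=occurs, Upper IMU 2 is inoperative=not, Propellant valve 2 faulted=not → at least one input occurs → occurs.
Thruster branch 2 unavailable [OR]: Momentum path 2 down=occurs, North star tracker 2 faulted=not, A thruster 2 lost=not, Left wheel driver 2 fails=not → at least one input occurs → occurs.
Spacecraft attitude control lost [AND]: Momentum path fails=occurs, Backup chain fails=occurs, Thruster branch 2 unavailable=occurs → all inputs occur → occurs.

Yes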